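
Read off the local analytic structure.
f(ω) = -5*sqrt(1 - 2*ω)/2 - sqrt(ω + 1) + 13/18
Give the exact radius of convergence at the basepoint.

The radius of convergence is 1/2.

Branch term (-5/2)*sqrt(1 - ω/(1/2)): its argument vanishes at ω = 1/2, a square-root branch point, modulus 1/2.
Branch term (-1)*sqrt(1 - ω/(-1)): its argument vanishes at ω = -1, a square-root branch point, modulus 1.
The radius of convergence is the smallest modulus among the singular points: 1/2.


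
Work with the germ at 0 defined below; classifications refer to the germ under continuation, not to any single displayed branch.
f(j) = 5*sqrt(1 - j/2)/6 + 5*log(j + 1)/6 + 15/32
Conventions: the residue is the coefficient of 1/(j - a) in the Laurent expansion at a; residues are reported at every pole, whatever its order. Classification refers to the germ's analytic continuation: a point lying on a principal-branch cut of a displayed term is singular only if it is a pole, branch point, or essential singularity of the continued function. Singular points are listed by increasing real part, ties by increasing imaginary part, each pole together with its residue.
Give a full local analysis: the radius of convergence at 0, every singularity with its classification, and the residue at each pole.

Radius of convergence at 0: 1.
At -1: a logarithmic branch point.
At 2: an algebraic (square-root) branch point.

Branch term (5/6)*sqrt(1 - j/(2)): its argument vanishes at j = 2, a square-root branch point, modulus 2.
Branch term (5/6)*log(1 - j/(-1)): its argument vanishes at j = -1, a logarithmic branch point, modulus 1.
The radius of convergence is the smallest modulus among the singular points: 1.
List the singular points by increasing real part (a conjugate pair: the negative imaginary part first).


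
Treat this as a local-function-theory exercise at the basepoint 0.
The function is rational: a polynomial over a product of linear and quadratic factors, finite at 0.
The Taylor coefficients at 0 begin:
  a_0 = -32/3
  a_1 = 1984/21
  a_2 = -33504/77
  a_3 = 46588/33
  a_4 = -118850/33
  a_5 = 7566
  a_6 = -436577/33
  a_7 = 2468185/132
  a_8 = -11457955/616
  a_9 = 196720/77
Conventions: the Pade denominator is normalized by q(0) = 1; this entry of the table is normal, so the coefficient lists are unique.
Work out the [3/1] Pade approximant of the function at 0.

Taylor coefficients needed (read off): a_0 = -32/3, a_1 = 1984/21, a_2 = -33504/77, a_3 = 46588/33, a_4 = -118850/33.
Write the denominator as Q(τ) = 1 + q1*τ. Requiring Q*f - P = O(τ^5) with deg P <= 3 kills the coefficients of τ^4..τ^4 in Q*f:
  τ^4: a_4 + q1*a_3 = 0, i.e. -118850/33 + (46588/33)*q1 = 0.
Solving this linear system: q1 = 59425/23294.
The numerator is Q*f truncated at degree 3: P0 = a_0 = -32/3; P1 = a_1 + q1*a_0 = 5484016/81529; P2 = a_2 + q1*a_1 = -522217664/2690457; P3 = a_3 + q1*a_2 = 73800932/244587.

The Pade approximant has numerator coefficients [-32/3, 5484016/81529, -522217664/2690457, 73800932/244587]; denominator coefficients [1, 59425/23294].


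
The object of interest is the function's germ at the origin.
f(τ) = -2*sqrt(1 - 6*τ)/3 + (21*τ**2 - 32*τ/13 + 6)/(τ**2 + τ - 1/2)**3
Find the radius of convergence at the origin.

The radius of convergence is 1/6.

Denominator factor (τ**2 + τ - 1/2)^3: discriminant 3, real irrational roots -1/2 + (1/2)*sqrt(3) and -1/2 - (1/2)*sqrt(3); poles of order 3, moduli -1/2 + (1/2)*sqrt(3) and 1/2 + (1/2)*sqrt(3).
Branch term (-2/3)*sqrt(1 - τ/(1/6)): its argument vanishes at τ = 1/6, a square-root branch point, modulus 1/6.
The radius of convergence is the smallest modulus among the singular points: 1/6.


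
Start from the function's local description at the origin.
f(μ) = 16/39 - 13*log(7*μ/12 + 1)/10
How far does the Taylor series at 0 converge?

Branch term (-13/10)*log(1 - μ/(-12/7)): its argument vanishes at μ = -12/7, a logarithmic branch point, modulus 12/7.
The radius of convergence is the smallest modulus among the singular points: 12/7.

The radius of convergence is 12/7.


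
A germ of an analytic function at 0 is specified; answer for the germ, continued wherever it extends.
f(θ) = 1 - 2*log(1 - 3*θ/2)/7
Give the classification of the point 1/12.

The point is a regular point.

There is no denominator, hence no pole anywhere.
Branch term log(1 - θ/(2/3)): argument at 1/12 is 7/8, nonzero, so 1/12 is not its branch point (a point on a principal cut is still regular for the continued germ).
So the germ continues analytically to 1/12.


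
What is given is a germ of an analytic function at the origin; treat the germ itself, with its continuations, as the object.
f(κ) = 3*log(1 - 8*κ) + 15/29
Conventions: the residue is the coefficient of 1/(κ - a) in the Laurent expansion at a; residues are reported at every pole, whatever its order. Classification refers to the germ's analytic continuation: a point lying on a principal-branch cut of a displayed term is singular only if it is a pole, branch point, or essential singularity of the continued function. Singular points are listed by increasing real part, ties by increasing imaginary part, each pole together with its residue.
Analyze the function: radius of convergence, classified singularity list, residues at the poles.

Radius of convergence at 0: 1/8.
At 1/8: a logarithmic branch point.

Branch term (3)*log(1 - κ/(1/8)): its argument vanishes at κ = 1/8, a logarithmic branch point, modulus 1/8.
The radius of convergence is the smallest modulus among the singular points: 1/8.


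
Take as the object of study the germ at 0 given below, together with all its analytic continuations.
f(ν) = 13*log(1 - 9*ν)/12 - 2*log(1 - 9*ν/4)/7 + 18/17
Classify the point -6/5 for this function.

There is no denominator, hence no pole anywhere.
Branch term log(1 - ν/(4/9)): argument at -6/5 is 37/10, nonzero, so -6/5 is not its branch point (a point on a principal cut is still regular for the continued germ).
Branch term log(1 - ν/(1/9)): argument at -6/5 is 59/5, nonzero, so -6/5 is not its branch point (a point on a principal cut is still regular for the continued germ).
So the germ continues analytically to -6/5.

The point is a regular point.


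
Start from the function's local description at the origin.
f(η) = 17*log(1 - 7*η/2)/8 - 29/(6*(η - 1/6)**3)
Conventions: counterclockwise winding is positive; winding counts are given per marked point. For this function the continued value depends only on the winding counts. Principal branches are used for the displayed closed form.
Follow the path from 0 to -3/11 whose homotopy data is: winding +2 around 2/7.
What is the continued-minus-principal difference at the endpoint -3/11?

Continued minus principal equals (17/2)*pi*i.

The rational part is single-valued and drops out of the difference; each branch term changes only by its own monodromy.
(17/8)*log(1 - η/(2/7)): each positive loop around 2/7 adds 2*pi*i to the log, so winding +2 contributes (17/8)*(2)*2*pi*i = (17/2)*pi*i.
Summing the contributions at η = -3/11 gives (17/2)*pi*i.


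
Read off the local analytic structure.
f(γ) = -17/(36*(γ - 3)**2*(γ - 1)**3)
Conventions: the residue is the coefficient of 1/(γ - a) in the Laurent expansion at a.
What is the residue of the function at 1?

At the order-3 pole 1 set g(γ) = (γ - (1))^3*f(γ) = -17/(36*(γ - 3)**2).
Order-3 pole: residue = g''(a)/2; g''(1) = -17/96, so the residue is -17/192.

The residue is -17/192.


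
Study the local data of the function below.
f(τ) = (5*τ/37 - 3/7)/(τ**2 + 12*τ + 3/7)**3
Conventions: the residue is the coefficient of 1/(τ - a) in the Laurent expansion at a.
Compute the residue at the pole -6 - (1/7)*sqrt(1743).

The factor τ**2 + 12*τ + 3/7 splits as (τ - a)(τ - a') with a = -6 - (1/7)*sqrt(1743), a' = -6 + (1/7)*sqrt(1743). At the order-3 pole a set g(τ) = (τ - a)^3*f(τ) = [5*τ/37 - 3/7] / (τ - a')^3.
Order-3 pole: residue = g''(a)/2; g''(-6 - (1/7)*sqrt(1743)) = (749/507746856)*sqrt(1743), so the residue is (749/1015493712)*sqrt(1743).

The residue is (749/1015493712)*sqrt(1743).


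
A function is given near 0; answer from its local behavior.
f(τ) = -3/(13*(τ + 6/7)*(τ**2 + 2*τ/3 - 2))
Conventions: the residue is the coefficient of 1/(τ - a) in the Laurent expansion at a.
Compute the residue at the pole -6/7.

The residue is 49/390.

At the order-1 pole -6/7 set g(τ) = (τ - (-6/7))*f(τ) = -3/(13*(τ**2 + 2*τ/3 - 2)).
Simple pole: residue = g(a) at a = -6/7, which is 49/390.


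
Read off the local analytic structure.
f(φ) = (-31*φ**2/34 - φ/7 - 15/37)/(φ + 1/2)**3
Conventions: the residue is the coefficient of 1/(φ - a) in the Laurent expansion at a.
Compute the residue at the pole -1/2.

At the order-3 pole -1/2 set g(φ) = (φ - (-1/2))^3*f(φ) = -31*φ**2/34 - φ/7 - 15/37.
Order-3 pole: residue = g''(a)/2; g''(-1/2) = -31/17, so the residue is -31/34.

The residue is -31/34.


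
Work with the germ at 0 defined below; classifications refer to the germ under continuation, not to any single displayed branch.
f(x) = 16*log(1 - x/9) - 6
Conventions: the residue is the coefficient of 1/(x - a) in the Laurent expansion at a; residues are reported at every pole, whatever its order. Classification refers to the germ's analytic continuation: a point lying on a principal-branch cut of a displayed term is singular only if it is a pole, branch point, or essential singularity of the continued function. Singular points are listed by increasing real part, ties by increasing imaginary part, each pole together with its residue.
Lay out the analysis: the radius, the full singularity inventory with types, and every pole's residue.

Branch term (16)*log(1 - x/(9)): its argument vanishes at x = 9, a logarithmic branch point, modulus 9.
The radius of convergence is the smallest modulus among the singular points: 9.

Radius of convergence at 0: 9.
At 9: a logarithmic branch point.


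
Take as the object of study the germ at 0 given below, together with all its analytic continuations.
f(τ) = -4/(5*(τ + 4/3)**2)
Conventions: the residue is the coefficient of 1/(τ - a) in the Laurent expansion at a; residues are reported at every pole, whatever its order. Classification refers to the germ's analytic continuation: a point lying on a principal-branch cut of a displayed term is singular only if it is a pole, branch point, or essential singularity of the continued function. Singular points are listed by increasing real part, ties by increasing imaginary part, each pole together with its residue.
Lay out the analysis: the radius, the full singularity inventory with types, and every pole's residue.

Radius of convergence at 0: 4/3.
At -4/3: a pole of order 2; residue 0.

Denominator factor (τ + 4/3)^2: pole of order 2 at -4/3, modulus 4/3.
The radius of convergence is the smallest modulus among the singular points: 4/3.
At the order-2 pole -4/3 set g(τ) = (τ - (-4/3))^2*f(τ) = -4/5.
Order-2 pole: residue = g'(a); g'(-4/3) = 0, so the residue is 0.


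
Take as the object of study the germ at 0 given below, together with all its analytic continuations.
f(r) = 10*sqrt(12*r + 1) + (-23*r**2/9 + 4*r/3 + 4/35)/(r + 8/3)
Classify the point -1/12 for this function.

The point is an algebraic (square-root) branch point.

The term (10)*sqrt(1 - r/(-1/12)) has argument 1 - -1/12/(-1/12) = 0 at -1/12: a square-root (algebraic, two-sheeted) branch point; the remaining terms are analytic or single-valued there.


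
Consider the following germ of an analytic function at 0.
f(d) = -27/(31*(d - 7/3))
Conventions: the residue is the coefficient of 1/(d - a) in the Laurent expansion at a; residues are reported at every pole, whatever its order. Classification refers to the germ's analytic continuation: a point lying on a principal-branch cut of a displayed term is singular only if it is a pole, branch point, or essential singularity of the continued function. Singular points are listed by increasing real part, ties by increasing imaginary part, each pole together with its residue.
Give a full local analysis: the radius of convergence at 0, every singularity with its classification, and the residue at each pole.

Radius of convergence at 0: 7/3.
At 7/3: a pole of order 1; residue -27/31.

Denominator factor (d - 7/3): pole of order 1 at 7/3, modulus 7/3.
The radius of convergence is the smallest modulus among the singular points: 7/3.
At the order-1 pole 7/3 set g(d) = (d - (7/3))*f(d) = -27/31.
Simple pole: residue = g(a) at a = 7/3, which is -27/31.


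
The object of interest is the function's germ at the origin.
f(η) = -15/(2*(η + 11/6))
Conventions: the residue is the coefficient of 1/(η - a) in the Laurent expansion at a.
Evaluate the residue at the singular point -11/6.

At the order-1 pole -11/6 set g(η) = (η - (-11/6))*f(η) = -15/2.
Simple pole: residue = g(a) at a = -11/6, which is -15/2.

The residue is -15/2.


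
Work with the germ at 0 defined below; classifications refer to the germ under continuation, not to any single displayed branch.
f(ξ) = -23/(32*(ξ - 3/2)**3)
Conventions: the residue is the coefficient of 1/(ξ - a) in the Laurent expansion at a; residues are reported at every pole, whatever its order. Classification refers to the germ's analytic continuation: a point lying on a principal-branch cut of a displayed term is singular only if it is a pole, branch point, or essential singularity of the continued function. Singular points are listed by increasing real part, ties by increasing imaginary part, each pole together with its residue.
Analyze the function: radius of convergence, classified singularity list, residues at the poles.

Denominator factor (ξ - 3/2)^3: pole of order 3 at 3/2, modulus 3/2.
The radius of convergence is the smallest modulus among the singular points: 3/2.
At the order-3 pole 3/2 set g(ξ) = (ξ - (3/2))^3*f(ξ) = -23/32.
Order-3 pole: residue = g''(a)/2; g''(3/2) = 0, so the residue is 0.

Radius of convergence at 0: 3/2.
At 3/2: a pole of order 3; residue 0.


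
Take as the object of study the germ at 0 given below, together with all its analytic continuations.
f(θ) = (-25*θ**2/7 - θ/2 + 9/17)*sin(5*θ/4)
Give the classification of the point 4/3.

There is no denominator, hence no pole anywhere.
The factor sin(5*θ/4) is entire.
So the germ continues analytically to 4/3.

The point is a regular point.


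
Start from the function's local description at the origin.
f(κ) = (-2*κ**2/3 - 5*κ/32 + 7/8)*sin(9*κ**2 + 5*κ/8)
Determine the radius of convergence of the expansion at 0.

The factor sin(9*κ**2 + 5*κ/8) is entire and contributes no finite singular point.
The polynomial part has no poles.
No finite singular points: the Taylor series at 0 converges everywhere.

The radius of convergence is infinite.


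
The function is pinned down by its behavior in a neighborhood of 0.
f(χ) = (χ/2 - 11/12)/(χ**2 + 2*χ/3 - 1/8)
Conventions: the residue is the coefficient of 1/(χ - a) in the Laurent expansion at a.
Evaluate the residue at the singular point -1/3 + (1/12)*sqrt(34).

The residue is 1/4 - (13/68)*sqrt(34).

The factor χ**2 + 2*χ/3 - 1/8 splits as (χ - a)(χ - a') with a = -1/3 + (1/12)*sqrt(34), a' = -1/3 - (1/12)*sqrt(34). At the order-1 pole a set g(χ) = (χ - a)*f(χ) = [χ/2 - 11/12] / (χ - a').
Simple pole: residue = g(a) at a = -1/3 + (1/12)*sqrt(34), which is 1/4 - (13/68)*sqrt(34).


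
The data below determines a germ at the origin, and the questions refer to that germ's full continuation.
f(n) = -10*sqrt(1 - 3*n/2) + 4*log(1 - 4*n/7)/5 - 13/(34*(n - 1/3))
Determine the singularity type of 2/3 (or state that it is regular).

The point is an algebraic (square-root) branch point.

The term (-10)*sqrt(1 - n/(2/3)) has argument 1 - 2/3/(2/3) = 0 at 2/3: a square-root (algebraic, two-sheeted) branch point; the remaining terms are analytic or single-valued there.


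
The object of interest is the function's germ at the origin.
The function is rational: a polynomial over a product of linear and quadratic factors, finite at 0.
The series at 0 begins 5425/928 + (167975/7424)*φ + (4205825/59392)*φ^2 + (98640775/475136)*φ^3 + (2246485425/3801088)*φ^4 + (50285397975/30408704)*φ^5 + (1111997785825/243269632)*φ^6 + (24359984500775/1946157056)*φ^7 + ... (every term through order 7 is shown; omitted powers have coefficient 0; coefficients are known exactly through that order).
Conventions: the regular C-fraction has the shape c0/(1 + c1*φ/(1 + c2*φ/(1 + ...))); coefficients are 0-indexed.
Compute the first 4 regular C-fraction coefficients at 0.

The regular C-fraction coefficients are [5425/928, -6719/1736, 1079800/1458023, -971968823/1160828192].

Taylor coefficients (read off): a_0 = 5425/928, a_1 = 167975/7424, a_2 = 4205825/59392, a_3 = 98640775/475136.
c0 = a_0 = 5425/928. Peel one level at a time: if S = 1 + c*φ/S' with S'(0) = 1, then c is the φ-coefficient of S and S' = c*φ/(S - 1).
S_1 = c0/f = 1 + (-6719/1736)*φ + (134975/47089)*φ^2 + ...; c1 = -6719/1736.
S_2 = c1*φ/(S_1 - 1) = 1 + (1079800/1458023)*φ + (111977975/180579844)*φ^2 + ...; c2 = 1079800/1458023.
S_3 = c2*φ/(S_2 - 1) = 1 + (-971968823/1160828192)*φ + ...; c3 = -971968823/1160828192.


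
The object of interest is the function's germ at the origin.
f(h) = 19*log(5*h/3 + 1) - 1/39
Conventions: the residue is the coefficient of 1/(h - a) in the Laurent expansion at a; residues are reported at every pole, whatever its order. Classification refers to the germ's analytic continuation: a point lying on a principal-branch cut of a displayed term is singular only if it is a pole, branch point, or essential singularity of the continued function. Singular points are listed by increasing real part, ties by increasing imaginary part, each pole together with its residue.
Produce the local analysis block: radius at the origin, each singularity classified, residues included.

Radius of convergence at 0: 3/5.
At -3/5: a logarithmic branch point.

Branch term (19)*log(1 - h/(-3/5)): its argument vanishes at h = -3/5, a logarithmic branch point, modulus 3/5.
The radius of convergence is the smallest modulus among the singular points: 3/5.


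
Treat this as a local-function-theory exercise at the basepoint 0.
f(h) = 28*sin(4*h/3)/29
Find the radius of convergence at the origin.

The radius of convergence is infinite.

The factor -sin(4*h/3) is entire and contributes no finite singular point.
The polynomial part has no poles.
No finite singular points: the Taylor series at 0 converges everywhere.


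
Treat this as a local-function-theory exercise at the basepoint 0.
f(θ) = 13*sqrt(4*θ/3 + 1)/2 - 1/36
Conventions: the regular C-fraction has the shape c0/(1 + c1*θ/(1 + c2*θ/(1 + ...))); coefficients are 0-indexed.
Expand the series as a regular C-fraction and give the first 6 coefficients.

The regular C-fraction coefficients are [233/36, -156/233, 701/699, 233/2103, 1169/2103, 701/3507].

Taylor coefficients (expand at 0): a_0 = 233/36, a_1 = 13/3, a_2 = -13/9, a_3 = 26/27, a_4 = -65/81, a_5 = 182/243.
c0 = a_0 = 233/36. Peel one level at a time: if S = 1 + c*θ/S' with S'(0) = 1, then c is the θ-coefficient of S and S' = c*θ/(S - 1).
S_1 = c0/f = 1 + (-156/233)*θ + (36452/54289)*θ^2 + ...; c1 = -156/233.
S_2 = c1*θ/(S_1 - 1) = 1 + (701/699)*θ + (-1/9)*θ^2 + ...; c2 = 701/699.
S_3 = c2*θ/(S_2 - 1) = 1 + (233/2103)*θ + (-272377/4422609)*θ^2 + ...; c3 = 233/2103.
S_4 = c3*θ/(S_3 - 1) = 1 + (1169/2103)*θ + (-1/9)*θ^2 + ...; c4 = 1169/2103.
S_5 = c4*θ/(S_4 - 1) = 1 + (701/3507)*θ + ...; c5 = 701/3507.


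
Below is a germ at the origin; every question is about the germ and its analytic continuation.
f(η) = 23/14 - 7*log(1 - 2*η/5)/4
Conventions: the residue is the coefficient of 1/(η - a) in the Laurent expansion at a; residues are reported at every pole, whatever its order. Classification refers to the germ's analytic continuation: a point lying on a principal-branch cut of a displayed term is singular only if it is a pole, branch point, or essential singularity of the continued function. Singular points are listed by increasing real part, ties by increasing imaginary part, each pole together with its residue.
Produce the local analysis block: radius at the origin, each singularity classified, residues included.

Branch term (-7/4)*log(1 - η/(5/2)): its argument vanishes at η = 5/2, a logarithmic branch point, modulus 5/2.
The radius of convergence is the smallest modulus among the singular points: 5/2.

Radius of convergence at 0: 5/2.
At 5/2: a logarithmic branch point.


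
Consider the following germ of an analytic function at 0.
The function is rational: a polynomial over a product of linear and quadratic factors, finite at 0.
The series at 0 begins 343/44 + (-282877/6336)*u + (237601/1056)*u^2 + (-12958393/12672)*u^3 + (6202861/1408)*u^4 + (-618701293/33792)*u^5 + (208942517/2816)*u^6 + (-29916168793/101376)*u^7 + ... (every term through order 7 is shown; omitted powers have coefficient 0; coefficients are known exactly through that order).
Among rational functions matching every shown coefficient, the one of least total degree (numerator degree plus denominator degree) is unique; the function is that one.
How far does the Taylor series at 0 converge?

The radius of convergence is 2/7.

No rational of total degree below 5 reproduces all 8 coefficients; solving the [1/4] Pade equations on them gives f(u) = (25*u/36 + 28/11)/((u - 2)**2*(u + 2/7)**2), whose expansion matches every shown term.
Denominator factor (u + 2/7)^2: pole of order 2 at -2/7, modulus 2/7.
Denominator factor (u - 2)^2: pole of order 2 at 2, modulus 2.
The radius of convergence is the smallest modulus among the singular points: 2/7.


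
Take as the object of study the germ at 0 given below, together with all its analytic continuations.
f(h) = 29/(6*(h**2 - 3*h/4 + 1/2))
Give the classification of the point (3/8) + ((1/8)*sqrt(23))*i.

The denominator factor h**2 - 3*h/4 + 1/2 vanishes at (3/8) + ((1/8)*sqrt(23))*i and appears to the power 1; the numerator there equals 29/6, nonzero, and no other factor vanishes.
Hence a pole whose order is the multiplicity, 1.

The point is a pole of order 1.


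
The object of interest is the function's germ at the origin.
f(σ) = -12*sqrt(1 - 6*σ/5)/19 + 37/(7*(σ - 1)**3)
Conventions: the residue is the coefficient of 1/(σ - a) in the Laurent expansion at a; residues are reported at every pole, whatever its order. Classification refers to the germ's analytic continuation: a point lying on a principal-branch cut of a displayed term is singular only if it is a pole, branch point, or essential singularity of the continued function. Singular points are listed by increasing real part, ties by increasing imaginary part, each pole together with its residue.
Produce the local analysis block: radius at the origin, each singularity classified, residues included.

Radius of convergence at 0: 5/6.
At 5/6: an algebraic (square-root) branch point.
At 1: a pole of order 3; residue 0.

Denominator factor (σ - 1)^3: pole of order 3 at 1, modulus 1.
Branch term (-12/19)*sqrt(1 - σ/(5/6)): its argument vanishes at σ = 5/6, a square-root branch point, modulus 5/6.
The radius of convergence is the smallest modulus among the singular points: 5/6.
The branch term is analytic at 1 and contributes nothing to the residue; only the rational part matters.
At the order-3 pole 1 set g(σ) = (σ - (1))^3*(rational part) = 37/7.
Order-3 pole: residue = g''(a)/2; g''(1) = 0, so the residue is 0.
List the singular points by increasing real part (a conjugate pair: the negative imaginary part first).


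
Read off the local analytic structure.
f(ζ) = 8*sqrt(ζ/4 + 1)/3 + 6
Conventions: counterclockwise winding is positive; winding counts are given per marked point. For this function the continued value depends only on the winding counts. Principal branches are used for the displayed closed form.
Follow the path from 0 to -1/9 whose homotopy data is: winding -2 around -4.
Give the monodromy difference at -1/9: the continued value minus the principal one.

Continued minus principal equals 0.

The rational part is single-valued and drops out of the difference; each branch term changes only by its own monodromy.
(8/3)*sqrt(1 - ζ/(-4)): winding -2 is even, the square root returns to the same sheet, contribution 0.
Summing the contributions at ζ = -1/9 gives 0.


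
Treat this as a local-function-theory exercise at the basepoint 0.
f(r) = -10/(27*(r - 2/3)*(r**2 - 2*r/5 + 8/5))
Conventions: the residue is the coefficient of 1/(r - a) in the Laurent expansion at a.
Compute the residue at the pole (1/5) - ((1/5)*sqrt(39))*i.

The residue is (5/48) + ((35/5616)*sqrt(39))*i.

The factor r**2 - 2*r/5 + 8/5 splits as (r - a)(r - a') with a = (1/5) - ((1/5)*sqrt(39))*i, a' = (1/5) + ((1/5)*sqrt(39))*i. At the order-1 pole a set g(r) = (r - a)*f(r) = [-10/(27*(r - 2/3))] / (r - a').
Simple pole: residue = g(a) at a = (1/5) - ((1/5)*sqrt(39))*i, which is (5/48) + ((35/5616)*sqrt(39))*i.


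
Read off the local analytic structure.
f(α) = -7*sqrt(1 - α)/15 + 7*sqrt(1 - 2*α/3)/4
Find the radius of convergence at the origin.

The radius of convergence is 1.

Branch term (-7/15)*sqrt(1 - α/(1)): its argument vanishes at α = 1, a square-root branch point, modulus 1.
Branch term (7/4)*sqrt(1 - α/(3/2)): its argument vanishes at α = 3/2, a square-root branch point, modulus 3/2.
The radius of convergence is the smallest modulus among the singular points: 1.


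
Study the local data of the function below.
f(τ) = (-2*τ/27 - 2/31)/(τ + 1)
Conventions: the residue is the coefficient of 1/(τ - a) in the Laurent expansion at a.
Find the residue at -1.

At the order-1 pole -1 set g(τ) = (τ - (-1))*f(τ) = -2*τ/27 - 2/31.
Simple pole: residue = g(a) at a = -1, which is 8/837.

The residue is 8/837.


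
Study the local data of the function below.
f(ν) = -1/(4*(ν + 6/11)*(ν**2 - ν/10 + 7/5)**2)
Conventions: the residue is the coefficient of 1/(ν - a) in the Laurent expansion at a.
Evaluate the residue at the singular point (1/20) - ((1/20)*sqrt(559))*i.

The factor ν**2 - ν/10 + 7/5 splits as (ν - a)(ν - a') with a = (1/20) - ((1/20)*sqrt(559))*i, a' = (1/20) + ((1/20)*sqrt(559))*i. At the order-2 pole a set g(ν) = (ν - a)^2*f(ν) = [-1/(4*(ν + 6/11))] / (ν - a')^2.
Order-2 pole: residue = g'(a); g'((1/20) - ((1/20)*sqrt(559))*i) = (14641/359552) - ((158566199/112353168512)*sqrt(559))*i, so the residue is (14641/359552) - ((158566199/112353168512)*sqrt(559))*i.

The residue is (14641/359552) - ((158566199/112353168512)*sqrt(559))*i.


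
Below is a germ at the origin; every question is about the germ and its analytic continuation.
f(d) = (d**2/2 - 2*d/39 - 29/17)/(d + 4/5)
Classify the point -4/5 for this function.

The point is a pole of order 1.

The denominator factor d + 4/5 vanishes at -4/5 and appears to the power 1; the numerator there equals -22291/16575, nonzero, and no other factor vanishes.
Hence a pole whose order is the multiplicity, 1.


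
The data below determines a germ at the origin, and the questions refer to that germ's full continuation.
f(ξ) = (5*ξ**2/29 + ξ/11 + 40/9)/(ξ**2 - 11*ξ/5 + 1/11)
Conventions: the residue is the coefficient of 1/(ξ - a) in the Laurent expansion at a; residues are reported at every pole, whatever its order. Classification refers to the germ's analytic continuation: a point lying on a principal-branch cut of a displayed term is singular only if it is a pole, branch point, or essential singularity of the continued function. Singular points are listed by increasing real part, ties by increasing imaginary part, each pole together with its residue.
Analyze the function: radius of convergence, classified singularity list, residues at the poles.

Radius of convergence at 0: 11/10 - (1/110)*sqrt(13541).
At 11/10 - (1/110)*sqrt(13541): a pole of order 1; residue 75/319 - (71000/3534201)*sqrt(13541).
At 11/10 + (1/110)*sqrt(13541): a pole of order 1; residue 75/319 + (71000/3534201)*sqrt(13541).

Denominator factor (ξ**2 - 11*ξ/5 + 1/11): discriminant 1231/275, real irrational roots 11/10 + (1/110)*sqrt(13541) and 11/10 - (1/110)*sqrt(13541); poles of order 1, moduli 11/10 + (1/110)*sqrt(13541) and 11/10 - (1/110)*sqrt(13541).
The radius of convergence is the smallest modulus among the singular points: 11/10 - (1/110)*sqrt(13541).
The factor ξ**2 - 11*ξ/5 + 1/11 splits as (ξ - a)(ξ - a') with a = 11/10 - (1/110)*sqrt(13541), a' = 11/10 + (1/110)*sqrt(13541). At the order-1 pole a set g(ξ) = (ξ - a)*f(ξ) = [5*ξ**2/29 + ξ/11 + 40/9] / (ξ - a').
Simple pole: residue = g(a) at a = 11/10 - (1/110)*sqrt(13541), which is 75/319 - (71000/3534201)*sqrt(13541).
The factor ξ**2 - 11*ξ/5 + 1/11 splits as (ξ - a)(ξ - a') with a = 11/10 + (1/110)*sqrt(13541), a' = 11/10 - (1/110)*sqrt(13541). At the order-1 pole a set g(ξ) = (ξ - a)*f(ξ) = [5*ξ**2/29 + ξ/11 + 40/9] / (ξ - a').
Simple pole: residue = g(a) at a = 11/10 + (1/110)*sqrt(13541), which is 75/319 + (71000/3534201)*sqrt(13541).
List the singular points by increasing real part (a conjugate pair: the negative imaginary part first).


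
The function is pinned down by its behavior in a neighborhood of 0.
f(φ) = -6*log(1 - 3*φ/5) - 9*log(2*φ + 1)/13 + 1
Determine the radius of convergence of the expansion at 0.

Branch term (-9/13)*log(1 - φ/(-1/2)): its argument vanishes at φ = -1/2, a logarithmic branch point, modulus 1/2.
Branch term (-6)*log(1 - φ/(5/3)): its argument vanishes at φ = 5/3, a logarithmic branch point, modulus 5/3.
The radius of convergence is the smallest modulus among the singular points: 1/2.

The radius of convergence is 1/2.


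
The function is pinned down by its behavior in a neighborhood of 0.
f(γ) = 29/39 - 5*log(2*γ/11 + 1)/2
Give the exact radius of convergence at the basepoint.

Branch term (-5/2)*log(1 - γ/(-11/2)): its argument vanishes at γ = -11/2, a logarithmic branch point, modulus 11/2.
The radius of convergence is the smallest modulus among the singular points: 11/2.

The radius of convergence is 11/2.


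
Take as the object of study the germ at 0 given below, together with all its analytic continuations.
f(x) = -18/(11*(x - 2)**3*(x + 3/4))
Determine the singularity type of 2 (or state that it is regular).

The point is a pole of order 3.

The denominator factor x - 2 vanishes at 2 and appears to the power 3; the numerator there equals -18/11, nonzero, and no other factor vanishes.
Hence a pole whose order is the multiplicity, 3.


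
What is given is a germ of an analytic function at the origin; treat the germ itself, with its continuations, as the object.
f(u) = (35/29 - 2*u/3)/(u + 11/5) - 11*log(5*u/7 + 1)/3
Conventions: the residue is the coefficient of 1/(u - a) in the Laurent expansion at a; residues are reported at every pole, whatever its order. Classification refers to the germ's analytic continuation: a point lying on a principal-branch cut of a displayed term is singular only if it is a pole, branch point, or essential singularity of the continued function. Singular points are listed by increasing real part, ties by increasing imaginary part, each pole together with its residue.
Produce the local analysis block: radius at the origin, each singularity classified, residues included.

Denominator factor (u + 11/5): pole of order 1 at -11/5, modulus 11/5.
Branch term (-11/3)*log(1 - u/(-7/5)): its argument vanishes at u = -7/5, a logarithmic branch point, modulus 7/5.
The radius of convergence is the smallest modulus among the singular points: 7/5.
The branch term is analytic at -11/5 and contributes nothing to the residue; only the rational part matters.
At the order-1 pole -11/5 set g(u) = (u - (-11/5))*(rational part) = 35/29 - 2*u/3.
Simple pole: residue = g(a) at a = -11/5, which is 1163/435.
List the singular points by increasing real part (a conjugate pair: the negative imaginary part first).

Radius of convergence at 0: 7/5.
At -11/5: a pole of order 1; residue 1163/435.
At -7/5: a logarithmic branch point.


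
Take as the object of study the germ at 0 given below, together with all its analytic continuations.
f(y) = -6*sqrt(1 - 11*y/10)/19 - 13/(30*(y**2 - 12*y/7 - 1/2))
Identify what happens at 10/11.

The term (-6/19)*sqrt(1 - y/(10/11)) has argument 1 - 10/11/(10/11) = 0 at 10/11: a square-root (algebraic, two-sheeted) branch point; the remaining terms are analytic or single-valued there.

The point is an algebraic (square-root) branch point.


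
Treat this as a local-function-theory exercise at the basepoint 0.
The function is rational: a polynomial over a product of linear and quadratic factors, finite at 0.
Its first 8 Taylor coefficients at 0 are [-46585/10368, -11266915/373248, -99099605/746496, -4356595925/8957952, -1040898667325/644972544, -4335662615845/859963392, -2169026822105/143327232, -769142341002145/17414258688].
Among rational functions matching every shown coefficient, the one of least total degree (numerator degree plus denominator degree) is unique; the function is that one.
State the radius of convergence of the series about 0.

No rational of total degree below 6 reproduces all 8 coefficients; solving the [1/5] Pade equations on them gives f(ψ) = (14/15 - 26*ψ/27)/((ψ - 12/11)**3*(ψ - 2/5)**2), whose expansion matches every shown term.
Denominator factor (ψ - 12/11)^3: pole of order 3 at 12/11, modulus 12/11.
Denominator factor (ψ - 2/5)^2: pole of order 2 at 2/5, modulus 2/5.
The radius of convergence is the smallest modulus among the singular points: 2/5.

The radius of convergence is 2/5.


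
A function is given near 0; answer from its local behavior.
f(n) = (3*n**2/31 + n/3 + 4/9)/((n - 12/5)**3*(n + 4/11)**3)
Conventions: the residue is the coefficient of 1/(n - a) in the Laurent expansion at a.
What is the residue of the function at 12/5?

At the order-3 pole 12/5 set g(n) = (n - (12/5))^3*f(n) = (3*n**2/31 + n/3 + 4/9)/(n + 4/11)**3.
Order-3 pole: residue = g''(a)/2; g''(12/5) = 28875545875/471607719936, so the residue is 28875545875/943215439872.

The residue is 28875545875/943215439872.


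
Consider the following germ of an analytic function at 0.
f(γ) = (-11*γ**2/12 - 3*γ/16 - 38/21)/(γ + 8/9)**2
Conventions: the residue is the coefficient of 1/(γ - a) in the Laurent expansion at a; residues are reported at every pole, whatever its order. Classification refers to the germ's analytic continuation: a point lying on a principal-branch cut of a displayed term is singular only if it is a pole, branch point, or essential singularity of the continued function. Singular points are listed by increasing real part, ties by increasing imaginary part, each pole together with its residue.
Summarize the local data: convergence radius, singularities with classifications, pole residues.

Radius of convergence at 0: 8/9.
At -8/9: a pole of order 2; residue 623/432.

Denominator factor (γ + 8/9)^2: pole of order 2 at -8/9, modulus 8/9.
The radius of convergence is the smallest modulus among the singular points: 8/9.
At the order-2 pole -8/9 set g(γ) = (γ - (-8/9))^2*f(γ) = -11*γ**2/12 - 3*γ/16 - 38/21.
Order-2 pole: residue = g'(a); g'(-8/9) = 623/432, so the residue is 623/432.


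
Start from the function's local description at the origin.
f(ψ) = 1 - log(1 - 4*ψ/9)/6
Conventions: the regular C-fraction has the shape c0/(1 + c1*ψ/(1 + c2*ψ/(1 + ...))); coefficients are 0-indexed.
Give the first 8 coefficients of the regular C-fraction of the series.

The regular C-fraction coefficients are [1, -2/27, -4/27, -1/9, -1/9, -16/135, -14/135, -6/49].

Taylor coefficients (expand at 0): a_0 = 1, a_1 = 2/27, a_2 = 4/243, a_3 = 32/6561, a_4 = 32/19683, a_5 = 512/885735, a_6 = 1024/4782969, a_7 = 8192/100442349.
c0 = a_0 = 1. Peel one level at a time: if S = 1 + c*ψ/S' with S'(0) = 1, then c is the ψ-coefficient of S and S' = c*ψ/(S - 1).
S_1 = c0/f = 1 + (-2/27)*ψ + (-8/729)*ψ^2 + ...; c1 = -2/27.
S_2 = c1*ψ/(S_1 - 1) = 1 + (-4/27)*ψ + (-4/243)*ψ^2 + ...; c2 = -4/27.
S_3 = c2*ψ/(S_2 - 1) = 1 + (-1/9)*ψ + (-1/81)*ψ^2 + ...; c3 = -1/9.
S_4 = c3*ψ/(S_3 - 1) = 1 + (-1/9)*ψ + (-16/1215)*ψ^2 + ...; c4 = -1/9.
S_5 = c4*ψ/(S_4 - 1) = 1 + (-16/135)*ψ + (-224/18225)*ψ^2 + ...; c5 = -16/135.
S_6 = c5*ψ/(S_5 - 1) = 1 + (-14/135)*ψ + (-4/315)*ψ^2 + ...; c6 = -14/135.
S_7 = c6*ψ/(S_6 - 1) = 1 + (-6/49)*ψ + ...; c7 = -6/49.


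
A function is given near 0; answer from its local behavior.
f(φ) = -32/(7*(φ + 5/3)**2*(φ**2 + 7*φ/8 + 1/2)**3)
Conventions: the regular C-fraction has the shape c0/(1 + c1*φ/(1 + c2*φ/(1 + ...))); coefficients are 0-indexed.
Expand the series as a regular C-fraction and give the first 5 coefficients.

The regular C-fraction coefficients are [-2304/175, 129/20, -2913/860, 4734761/3757770, -377428422095/331016611032].

Taylor coefficients (expand at 0): a_0 = -2304/175, a_1 = 74304/875, a_2 = -1137888/4375, a_3 = 9497592/21875, a_4 = -3857787/21875.
c0 = a_0 = -2304/175. Peel one level at a time: if S = 1 + c*φ/S' with S'(0) = 1, then c is the φ-coefficient of S and S' = c*φ/(S - 1).
S_1 = c0/f = 1 + (129/20)*φ + (8739/400)*φ^2 + ...; c1 = 129/20.
S_2 = c1*φ/(S_1 - 1) = 1 + (-2913/860)*φ + (4734761/1109400)*φ^2 + ...; c2 = -2913/860.
S_3 = c2*φ/(S_2 - 1) = 1 + (4734761/3757770)*φ + (1755481033/1221921936)*φ^2 + ...; c3 = 4734761/3757770.
S_4 = c3*φ/(S_3 - 1) = 1 + (-377428422095/331016611032)*φ + ...; c4 = -377428422095/331016611032.


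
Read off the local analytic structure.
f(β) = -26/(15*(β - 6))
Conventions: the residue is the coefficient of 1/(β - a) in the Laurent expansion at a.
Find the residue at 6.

At the order-1 pole 6 set g(β) = (β - (6))*f(β) = -26/15.
Simple pole: residue = g(a) at a = 6, which is -26/15.

The residue is -26/15.


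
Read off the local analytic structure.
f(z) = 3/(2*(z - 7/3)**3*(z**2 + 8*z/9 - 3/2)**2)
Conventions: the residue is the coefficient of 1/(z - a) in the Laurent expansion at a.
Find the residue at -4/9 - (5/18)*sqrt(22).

The factor z**2 + 8*z/9 - 3/2 splits as (z - a)(z - a') with a = -4/9 - (5/18)*sqrt(22), a' = -4/9 + (5/18)*sqrt(22). At the order-2 pole a set g(z) = (z - a)^2*f(z) = [3/(2*(z - 7/3)**3)] / (z - a')^2.
Order-2 pole: residue = g'(a); g'(-4/9 - (5/18)*sqrt(22)) = -20549052/446265625 + (18954729/2159925625)*sqrt(22), so the residue is -20549052/446265625 + (18954729/2159925625)*sqrt(22).

The residue is -20549052/446265625 + (18954729/2159925625)*sqrt(22).


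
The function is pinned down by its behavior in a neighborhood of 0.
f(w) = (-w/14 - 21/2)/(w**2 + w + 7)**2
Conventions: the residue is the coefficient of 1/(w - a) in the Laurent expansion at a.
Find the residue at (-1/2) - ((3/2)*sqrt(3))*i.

The residue is -((293/3402)*sqrt(3))*i.

The factor w**2 + w + 7 splits as (w - a)(w - a') with a = (-1/2) - ((3/2)*sqrt(3))*i, a' = (-1/2) + ((3/2)*sqrt(3))*i. At the order-2 pole a set g(w) = (w - a)^2*f(w) = [-w/14 - 21/2] / (w - a')^2.
Order-2 pole: residue = g'(a); g'((-1/2) - ((3/2)*sqrt(3))*i) = -((293/3402)*sqrt(3))*i, so the residue is -((293/3402)*sqrt(3))*i.


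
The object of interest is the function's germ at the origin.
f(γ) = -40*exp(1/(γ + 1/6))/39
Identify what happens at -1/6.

The exponent 1/(γ - (-1/6)) has a pole at -1/6, so exp(1/(γ - (-1/6))) takes every nonzero value near it: an essential singularity (not a pole of any order).

The point is an essential singularity.


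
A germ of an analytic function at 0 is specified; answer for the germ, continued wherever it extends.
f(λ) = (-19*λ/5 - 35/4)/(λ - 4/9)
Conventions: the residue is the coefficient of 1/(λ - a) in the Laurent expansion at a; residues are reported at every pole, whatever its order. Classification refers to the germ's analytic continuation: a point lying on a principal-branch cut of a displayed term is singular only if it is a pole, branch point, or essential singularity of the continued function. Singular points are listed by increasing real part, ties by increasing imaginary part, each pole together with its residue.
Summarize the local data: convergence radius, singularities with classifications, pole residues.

Denominator factor (λ - 4/9): pole of order 1 at 4/9, modulus 4/9.
The radius of convergence is the smallest modulus among the singular points: 4/9.
At the order-1 pole 4/9 set g(λ) = (λ - (4/9))*f(λ) = -19*λ/5 - 35/4.
Simple pole: residue = g(a) at a = 4/9, which is -1879/180.

Radius of convergence at 0: 4/9.
At 4/9: a pole of order 1; residue -1879/180.
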